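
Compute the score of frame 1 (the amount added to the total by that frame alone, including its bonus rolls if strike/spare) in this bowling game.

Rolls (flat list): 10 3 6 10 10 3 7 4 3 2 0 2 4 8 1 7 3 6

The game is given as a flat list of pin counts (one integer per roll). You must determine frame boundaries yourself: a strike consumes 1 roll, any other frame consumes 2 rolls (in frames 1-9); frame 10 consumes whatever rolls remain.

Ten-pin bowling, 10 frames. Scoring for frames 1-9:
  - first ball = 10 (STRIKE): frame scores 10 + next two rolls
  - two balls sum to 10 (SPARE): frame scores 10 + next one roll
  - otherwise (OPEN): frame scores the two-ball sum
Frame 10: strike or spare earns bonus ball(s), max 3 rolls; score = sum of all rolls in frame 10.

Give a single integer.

Frame 1: STRIKE. 10 + next two rolls (3+6) = 19. Cumulative: 19
Frame 2: OPEN (3+6=9). Cumulative: 28
Frame 3: STRIKE. 10 + next two rolls (10+3) = 23. Cumulative: 51

Answer: 19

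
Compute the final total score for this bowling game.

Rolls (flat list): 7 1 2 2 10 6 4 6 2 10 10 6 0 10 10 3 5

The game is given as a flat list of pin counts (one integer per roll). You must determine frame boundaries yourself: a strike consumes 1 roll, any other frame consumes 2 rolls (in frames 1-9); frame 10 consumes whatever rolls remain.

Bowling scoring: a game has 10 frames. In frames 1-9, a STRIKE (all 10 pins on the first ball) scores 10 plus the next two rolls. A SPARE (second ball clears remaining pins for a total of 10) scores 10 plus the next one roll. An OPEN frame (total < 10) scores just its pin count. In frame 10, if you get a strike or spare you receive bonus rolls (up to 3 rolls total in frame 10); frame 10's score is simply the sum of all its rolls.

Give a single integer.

Frame 1: OPEN (7+1=8). Cumulative: 8
Frame 2: OPEN (2+2=4). Cumulative: 12
Frame 3: STRIKE. 10 + next two rolls (6+4) = 20. Cumulative: 32
Frame 4: SPARE (6+4=10). 10 + next roll (6) = 16. Cumulative: 48
Frame 5: OPEN (6+2=8). Cumulative: 56
Frame 6: STRIKE. 10 + next two rolls (10+6) = 26. Cumulative: 82
Frame 7: STRIKE. 10 + next two rolls (6+0) = 16. Cumulative: 98
Frame 8: OPEN (6+0=6). Cumulative: 104
Frame 9: STRIKE. 10 + next two rolls (10+3) = 23. Cumulative: 127
Frame 10: STRIKE. Sum of all frame-10 rolls (10+3+5) = 18. Cumulative: 145

Answer: 145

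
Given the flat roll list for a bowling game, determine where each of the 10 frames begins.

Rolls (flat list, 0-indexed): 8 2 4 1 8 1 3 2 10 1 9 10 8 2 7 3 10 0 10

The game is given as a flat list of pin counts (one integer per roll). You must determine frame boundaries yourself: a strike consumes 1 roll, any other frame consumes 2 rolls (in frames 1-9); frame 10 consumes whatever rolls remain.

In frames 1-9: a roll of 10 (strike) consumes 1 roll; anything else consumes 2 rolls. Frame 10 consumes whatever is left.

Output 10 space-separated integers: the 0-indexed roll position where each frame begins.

Answer: 0 2 4 6 8 9 11 12 14 16

Derivation:
Frame 1 starts at roll index 0: rolls=8,2 (sum=10), consumes 2 rolls
Frame 2 starts at roll index 2: rolls=4,1 (sum=5), consumes 2 rolls
Frame 3 starts at roll index 4: rolls=8,1 (sum=9), consumes 2 rolls
Frame 4 starts at roll index 6: rolls=3,2 (sum=5), consumes 2 rolls
Frame 5 starts at roll index 8: roll=10 (strike), consumes 1 roll
Frame 6 starts at roll index 9: rolls=1,9 (sum=10), consumes 2 rolls
Frame 7 starts at roll index 11: roll=10 (strike), consumes 1 roll
Frame 8 starts at roll index 12: rolls=8,2 (sum=10), consumes 2 rolls
Frame 9 starts at roll index 14: rolls=7,3 (sum=10), consumes 2 rolls
Frame 10 starts at roll index 16: 3 remaining rolls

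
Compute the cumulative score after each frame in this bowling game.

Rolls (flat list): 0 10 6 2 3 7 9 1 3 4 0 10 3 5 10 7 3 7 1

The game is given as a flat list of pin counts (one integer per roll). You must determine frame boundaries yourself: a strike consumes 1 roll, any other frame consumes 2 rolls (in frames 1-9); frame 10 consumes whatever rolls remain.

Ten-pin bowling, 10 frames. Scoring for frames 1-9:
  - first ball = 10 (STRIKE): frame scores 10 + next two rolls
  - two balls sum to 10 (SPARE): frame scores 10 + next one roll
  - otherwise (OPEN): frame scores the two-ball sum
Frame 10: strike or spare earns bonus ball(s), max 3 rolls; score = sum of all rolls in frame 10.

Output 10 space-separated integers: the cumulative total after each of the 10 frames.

Answer: 16 24 43 56 63 76 84 104 121 129

Derivation:
Frame 1: SPARE (0+10=10). 10 + next roll (6) = 16. Cumulative: 16
Frame 2: OPEN (6+2=8). Cumulative: 24
Frame 3: SPARE (3+7=10). 10 + next roll (9) = 19. Cumulative: 43
Frame 4: SPARE (9+1=10). 10 + next roll (3) = 13. Cumulative: 56
Frame 5: OPEN (3+4=7). Cumulative: 63
Frame 6: SPARE (0+10=10). 10 + next roll (3) = 13. Cumulative: 76
Frame 7: OPEN (3+5=8). Cumulative: 84
Frame 8: STRIKE. 10 + next two rolls (7+3) = 20. Cumulative: 104
Frame 9: SPARE (7+3=10). 10 + next roll (7) = 17. Cumulative: 121
Frame 10: OPEN. Sum of all frame-10 rolls (7+1) = 8. Cumulative: 129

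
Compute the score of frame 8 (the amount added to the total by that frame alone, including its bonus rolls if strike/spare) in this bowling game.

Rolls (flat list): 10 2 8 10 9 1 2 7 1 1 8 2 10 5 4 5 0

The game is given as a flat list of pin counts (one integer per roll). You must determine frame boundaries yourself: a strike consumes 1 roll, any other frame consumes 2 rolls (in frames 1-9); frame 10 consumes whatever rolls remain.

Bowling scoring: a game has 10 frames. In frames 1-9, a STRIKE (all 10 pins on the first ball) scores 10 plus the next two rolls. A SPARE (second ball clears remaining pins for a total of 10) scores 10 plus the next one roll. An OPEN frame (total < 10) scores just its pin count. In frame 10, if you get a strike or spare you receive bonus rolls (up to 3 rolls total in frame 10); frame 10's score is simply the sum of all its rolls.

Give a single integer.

Frame 1: STRIKE. 10 + next two rolls (2+8) = 20. Cumulative: 20
Frame 2: SPARE (2+8=10). 10 + next roll (10) = 20. Cumulative: 40
Frame 3: STRIKE. 10 + next two rolls (9+1) = 20. Cumulative: 60
Frame 4: SPARE (9+1=10). 10 + next roll (2) = 12. Cumulative: 72
Frame 5: OPEN (2+7=9). Cumulative: 81
Frame 6: OPEN (1+1=2). Cumulative: 83
Frame 7: SPARE (8+2=10). 10 + next roll (10) = 20. Cumulative: 103
Frame 8: STRIKE. 10 + next two rolls (5+4) = 19. Cumulative: 122
Frame 9: OPEN (5+4=9). Cumulative: 131
Frame 10: OPEN. Sum of all frame-10 rolls (5+0) = 5. Cumulative: 136

Answer: 19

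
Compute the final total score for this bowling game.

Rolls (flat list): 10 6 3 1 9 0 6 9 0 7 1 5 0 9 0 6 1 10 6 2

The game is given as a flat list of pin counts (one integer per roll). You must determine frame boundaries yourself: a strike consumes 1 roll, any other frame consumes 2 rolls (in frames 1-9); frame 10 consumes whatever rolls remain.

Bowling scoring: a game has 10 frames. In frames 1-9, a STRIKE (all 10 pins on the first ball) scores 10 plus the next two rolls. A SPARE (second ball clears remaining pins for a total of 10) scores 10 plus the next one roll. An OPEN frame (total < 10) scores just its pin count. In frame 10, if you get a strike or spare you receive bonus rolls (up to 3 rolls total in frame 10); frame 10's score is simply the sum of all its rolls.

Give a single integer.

Frame 1: STRIKE. 10 + next two rolls (6+3) = 19. Cumulative: 19
Frame 2: OPEN (6+3=9). Cumulative: 28
Frame 3: SPARE (1+9=10). 10 + next roll (0) = 10. Cumulative: 38
Frame 4: OPEN (0+6=6). Cumulative: 44
Frame 5: OPEN (9+0=9). Cumulative: 53
Frame 6: OPEN (7+1=8). Cumulative: 61
Frame 7: OPEN (5+0=5). Cumulative: 66
Frame 8: OPEN (9+0=9). Cumulative: 75
Frame 9: OPEN (6+1=7). Cumulative: 82
Frame 10: STRIKE. Sum of all frame-10 rolls (10+6+2) = 18. Cumulative: 100

Answer: 100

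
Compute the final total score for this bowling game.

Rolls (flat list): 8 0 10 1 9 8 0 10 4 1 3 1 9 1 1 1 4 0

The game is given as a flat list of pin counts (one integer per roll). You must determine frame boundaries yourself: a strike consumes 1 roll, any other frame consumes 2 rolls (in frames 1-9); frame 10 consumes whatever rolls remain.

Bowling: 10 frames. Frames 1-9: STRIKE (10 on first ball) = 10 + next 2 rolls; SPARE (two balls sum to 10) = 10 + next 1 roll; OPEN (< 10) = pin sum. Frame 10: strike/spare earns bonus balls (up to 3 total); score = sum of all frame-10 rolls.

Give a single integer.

Frame 1: OPEN (8+0=8). Cumulative: 8
Frame 2: STRIKE. 10 + next two rolls (1+9) = 20. Cumulative: 28
Frame 3: SPARE (1+9=10). 10 + next roll (8) = 18. Cumulative: 46
Frame 4: OPEN (8+0=8). Cumulative: 54
Frame 5: STRIKE. 10 + next two rolls (4+1) = 15. Cumulative: 69
Frame 6: OPEN (4+1=5). Cumulative: 74
Frame 7: OPEN (3+1=4). Cumulative: 78
Frame 8: SPARE (9+1=10). 10 + next roll (1) = 11. Cumulative: 89
Frame 9: OPEN (1+1=2). Cumulative: 91
Frame 10: OPEN. Sum of all frame-10 rolls (4+0) = 4. Cumulative: 95

Answer: 95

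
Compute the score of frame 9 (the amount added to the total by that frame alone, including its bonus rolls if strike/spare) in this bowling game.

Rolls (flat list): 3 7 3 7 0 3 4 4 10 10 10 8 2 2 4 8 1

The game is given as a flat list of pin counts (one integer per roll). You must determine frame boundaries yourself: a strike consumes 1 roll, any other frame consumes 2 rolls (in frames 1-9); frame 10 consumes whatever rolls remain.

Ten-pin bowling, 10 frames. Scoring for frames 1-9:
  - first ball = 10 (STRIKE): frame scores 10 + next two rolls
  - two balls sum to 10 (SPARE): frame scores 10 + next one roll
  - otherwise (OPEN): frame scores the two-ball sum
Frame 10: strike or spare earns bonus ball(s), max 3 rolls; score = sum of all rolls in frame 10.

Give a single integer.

Answer: 6

Derivation:
Frame 1: SPARE (3+7=10). 10 + next roll (3) = 13. Cumulative: 13
Frame 2: SPARE (3+7=10). 10 + next roll (0) = 10. Cumulative: 23
Frame 3: OPEN (0+3=3). Cumulative: 26
Frame 4: OPEN (4+4=8). Cumulative: 34
Frame 5: STRIKE. 10 + next two rolls (10+10) = 30. Cumulative: 64
Frame 6: STRIKE. 10 + next two rolls (10+8) = 28. Cumulative: 92
Frame 7: STRIKE. 10 + next two rolls (8+2) = 20. Cumulative: 112
Frame 8: SPARE (8+2=10). 10 + next roll (2) = 12. Cumulative: 124
Frame 9: OPEN (2+4=6). Cumulative: 130
Frame 10: OPEN. Sum of all frame-10 rolls (8+1) = 9. Cumulative: 139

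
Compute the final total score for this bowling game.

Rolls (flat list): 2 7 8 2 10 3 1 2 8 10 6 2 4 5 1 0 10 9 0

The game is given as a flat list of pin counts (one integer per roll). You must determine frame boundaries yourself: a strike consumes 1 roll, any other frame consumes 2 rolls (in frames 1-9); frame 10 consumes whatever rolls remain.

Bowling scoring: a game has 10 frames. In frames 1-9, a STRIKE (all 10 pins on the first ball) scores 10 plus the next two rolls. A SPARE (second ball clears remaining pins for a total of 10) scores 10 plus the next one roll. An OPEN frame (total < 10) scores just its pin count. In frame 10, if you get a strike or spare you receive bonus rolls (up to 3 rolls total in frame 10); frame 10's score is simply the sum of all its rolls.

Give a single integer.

Answer: 122

Derivation:
Frame 1: OPEN (2+7=9). Cumulative: 9
Frame 2: SPARE (8+2=10). 10 + next roll (10) = 20. Cumulative: 29
Frame 3: STRIKE. 10 + next two rolls (3+1) = 14. Cumulative: 43
Frame 4: OPEN (3+1=4). Cumulative: 47
Frame 5: SPARE (2+8=10). 10 + next roll (10) = 20. Cumulative: 67
Frame 6: STRIKE. 10 + next two rolls (6+2) = 18. Cumulative: 85
Frame 7: OPEN (6+2=8). Cumulative: 93
Frame 8: OPEN (4+5=9). Cumulative: 102
Frame 9: OPEN (1+0=1). Cumulative: 103
Frame 10: STRIKE. Sum of all frame-10 rolls (10+9+0) = 19. Cumulative: 122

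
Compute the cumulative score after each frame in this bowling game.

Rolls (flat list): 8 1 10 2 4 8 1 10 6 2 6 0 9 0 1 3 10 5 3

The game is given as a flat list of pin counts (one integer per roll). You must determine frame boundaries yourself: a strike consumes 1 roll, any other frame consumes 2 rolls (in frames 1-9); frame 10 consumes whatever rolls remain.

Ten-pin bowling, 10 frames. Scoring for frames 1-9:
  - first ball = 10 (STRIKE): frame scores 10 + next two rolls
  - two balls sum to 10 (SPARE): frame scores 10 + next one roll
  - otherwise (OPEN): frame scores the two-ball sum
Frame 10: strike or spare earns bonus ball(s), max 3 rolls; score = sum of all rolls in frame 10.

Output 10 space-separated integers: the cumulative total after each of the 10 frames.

Answer: 9 25 31 40 58 66 72 81 85 103

Derivation:
Frame 1: OPEN (8+1=9). Cumulative: 9
Frame 2: STRIKE. 10 + next two rolls (2+4) = 16. Cumulative: 25
Frame 3: OPEN (2+4=6). Cumulative: 31
Frame 4: OPEN (8+1=9). Cumulative: 40
Frame 5: STRIKE. 10 + next two rolls (6+2) = 18. Cumulative: 58
Frame 6: OPEN (6+2=8). Cumulative: 66
Frame 7: OPEN (6+0=6). Cumulative: 72
Frame 8: OPEN (9+0=9). Cumulative: 81
Frame 9: OPEN (1+3=4). Cumulative: 85
Frame 10: STRIKE. Sum of all frame-10 rolls (10+5+3) = 18. Cumulative: 103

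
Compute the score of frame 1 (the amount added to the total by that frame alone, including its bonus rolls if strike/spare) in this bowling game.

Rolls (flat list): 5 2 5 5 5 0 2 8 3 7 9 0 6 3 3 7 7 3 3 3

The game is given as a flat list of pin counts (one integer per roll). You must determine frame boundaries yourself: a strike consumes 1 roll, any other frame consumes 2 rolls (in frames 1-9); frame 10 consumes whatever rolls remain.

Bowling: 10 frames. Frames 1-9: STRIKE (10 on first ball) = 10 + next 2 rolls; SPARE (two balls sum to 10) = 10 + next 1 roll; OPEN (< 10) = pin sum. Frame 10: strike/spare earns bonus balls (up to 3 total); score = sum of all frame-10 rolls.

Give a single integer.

Answer: 7

Derivation:
Frame 1: OPEN (5+2=7). Cumulative: 7
Frame 2: SPARE (5+5=10). 10 + next roll (5) = 15. Cumulative: 22
Frame 3: OPEN (5+0=5). Cumulative: 27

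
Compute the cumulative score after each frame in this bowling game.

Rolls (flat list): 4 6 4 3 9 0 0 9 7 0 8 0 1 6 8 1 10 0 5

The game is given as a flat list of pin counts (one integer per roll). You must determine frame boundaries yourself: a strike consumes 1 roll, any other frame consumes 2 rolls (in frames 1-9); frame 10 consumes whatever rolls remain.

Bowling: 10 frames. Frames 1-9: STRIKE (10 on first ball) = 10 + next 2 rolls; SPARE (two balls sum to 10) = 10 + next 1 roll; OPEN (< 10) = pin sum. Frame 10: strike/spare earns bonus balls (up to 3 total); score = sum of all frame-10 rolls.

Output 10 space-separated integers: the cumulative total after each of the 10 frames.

Answer: 14 21 30 39 46 54 61 70 85 90

Derivation:
Frame 1: SPARE (4+6=10). 10 + next roll (4) = 14. Cumulative: 14
Frame 2: OPEN (4+3=7). Cumulative: 21
Frame 3: OPEN (9+0=9). Cumulative: 30
Frame 4: OPEN (0+9=9). Cumulative: 39
Frame 5: OPEN (7+0=7). Cumulative: 46
Frame 6: OPEN (8+0=8). Cumulative: 54
Frame 7: OPEN (1+6=7). Cumulative: 61
Frame 8: OPEN (8+1=9). Cumulative: 70
Frame 9: STRIKE. 10 + next two rolls (0+5) = 15. Cumulative: 85
Frame 10: OPEN. Sum of all frame-10 rolls (0+5) = 5. Cumulative: 90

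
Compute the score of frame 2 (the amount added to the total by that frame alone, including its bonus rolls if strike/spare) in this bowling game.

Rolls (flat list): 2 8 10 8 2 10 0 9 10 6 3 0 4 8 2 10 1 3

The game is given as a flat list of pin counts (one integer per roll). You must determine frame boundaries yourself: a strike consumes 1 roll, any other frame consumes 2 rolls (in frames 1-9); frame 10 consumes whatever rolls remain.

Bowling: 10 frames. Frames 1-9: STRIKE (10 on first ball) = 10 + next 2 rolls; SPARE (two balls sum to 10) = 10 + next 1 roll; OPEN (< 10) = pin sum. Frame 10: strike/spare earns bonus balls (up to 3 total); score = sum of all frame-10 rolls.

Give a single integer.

Frame 1: SPARE (2+8=10). 10 + next roll (10) = 20. Cumulative: 20
Frame 2: STRIKE. 10 + next two rolls (8+2) = 20. Cumulative: 40
Frame 3: SPARE (8+2=10). 10 + next roll (10) = 20. Cumulative: 60
Frame 4: STRIKE. 10 + next two rolls (0+9) = 19. Cumulative: 79

Answer: 20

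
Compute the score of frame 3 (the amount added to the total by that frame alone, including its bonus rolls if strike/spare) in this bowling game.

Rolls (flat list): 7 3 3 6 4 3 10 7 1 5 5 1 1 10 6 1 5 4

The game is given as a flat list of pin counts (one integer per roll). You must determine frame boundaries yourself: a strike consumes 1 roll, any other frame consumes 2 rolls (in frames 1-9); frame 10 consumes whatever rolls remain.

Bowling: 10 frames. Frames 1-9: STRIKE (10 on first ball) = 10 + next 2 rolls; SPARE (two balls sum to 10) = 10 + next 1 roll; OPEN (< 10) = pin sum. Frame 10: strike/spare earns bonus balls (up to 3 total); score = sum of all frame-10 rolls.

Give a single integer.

Frame 1: SPARE (7+3=10). 10 + next roll (3) = 13. Cumulative: 13
Frame 2: OPEN (3+6=9). Cumulative: 22
Frame 3: OPEN (4+3=7). Cumulative: 29
Frame 4: STRIKE. 10 + next two rolls (7+1) = 18. Cumulative: 47
Frame 5: OPEN (7+1=8). Cumulative: 55

Answer: 7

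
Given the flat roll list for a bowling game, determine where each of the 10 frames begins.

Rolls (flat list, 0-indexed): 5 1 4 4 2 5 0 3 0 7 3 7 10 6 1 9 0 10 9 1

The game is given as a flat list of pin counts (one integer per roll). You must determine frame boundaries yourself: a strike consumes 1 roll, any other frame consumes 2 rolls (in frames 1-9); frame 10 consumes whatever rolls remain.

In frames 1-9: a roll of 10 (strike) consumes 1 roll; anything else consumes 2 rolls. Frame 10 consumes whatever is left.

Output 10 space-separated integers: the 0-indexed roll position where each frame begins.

Answer: 0 2 4 6 8 10 12 13 15 17

Derivation:
Frame 1 starts at roll index 0: rolls=5,1 (sum=6), consumes 2 rolls
Frame 2 starts at roll index 2: rolls=4,4 (sum=8), consumes 2 rolls
Frame 3 starts at roll index 4: rolls=2,5 (sum=7), consumes 2 rolls
Frame 4 starts at roll index 6: rolls=0,3 (sum=3), consumes 2 rolls
Frame 5 starts at roll index 8: rolls=0,7 (sum=7), consumes 2 rolls
Frame 6 starts at roll index 10: rolls=3,7 (sum=10), consumes 2 rolls
Frame 7 starts at roll index 12: roll=10 (strike), consumes 1 roll
Frame 8 starts at roll index 13: rolls=6,1 (sum=7), consumes 2 rolls
Frame 9 starts at roll index 15: rolls=9,0 (sum=9), consumes 2 rolls
Frame 10 starts at roll index 17: 3 remaining rolls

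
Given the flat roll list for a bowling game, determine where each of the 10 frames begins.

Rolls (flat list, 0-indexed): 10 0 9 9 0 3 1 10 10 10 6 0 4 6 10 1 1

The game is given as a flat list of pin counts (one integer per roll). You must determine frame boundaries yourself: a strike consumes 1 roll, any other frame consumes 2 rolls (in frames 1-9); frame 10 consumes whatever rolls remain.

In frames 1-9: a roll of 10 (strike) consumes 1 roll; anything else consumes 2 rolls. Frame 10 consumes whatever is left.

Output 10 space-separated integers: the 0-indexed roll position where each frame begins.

Frame 1 starts at roll index 0: roll=10 (strike), consumes 1 roll
Frame 2 starts at roll index 1: rolls=0,9 (sum=9), consumes 2 rolls
Frame 3 starts at roll index 3: rolls=9,0 (sum=9), consumes 2 rolls
Frame 4 starts at roll index 5: rolls=3,1 (sum=4), consumes 2 rolls
Frame 5 starts at roll index 7: roll=10 (strike), consumes 1 roll
Frame 6 starts at roll index 8: roll=10 (strike), consumes 1 roll
Frame 7 starts at roll index 9: roll=10 (strike), consumes 1 roll
Frame 8 starts at roll index 10: rolls=6,0 (sum=6), consumes 2 rolls
Frame 9 starts at roll index 12: rolls=4,6 (sum=10), consumes 2 rolls
Frame 10 starts at roll index 14: 3 remaining rolls

Answer: 0 1 3 5 7 8 9 10 12 14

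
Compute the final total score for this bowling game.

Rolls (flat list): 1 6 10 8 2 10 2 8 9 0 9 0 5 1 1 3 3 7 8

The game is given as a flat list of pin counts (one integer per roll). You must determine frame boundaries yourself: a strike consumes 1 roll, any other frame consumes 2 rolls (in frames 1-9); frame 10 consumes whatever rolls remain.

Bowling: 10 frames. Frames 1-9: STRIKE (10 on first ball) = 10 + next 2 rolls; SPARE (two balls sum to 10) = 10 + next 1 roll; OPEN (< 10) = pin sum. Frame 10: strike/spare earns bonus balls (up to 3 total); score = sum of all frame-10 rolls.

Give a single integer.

Frame 1: OPEN (1+6=7). Cumulative: 7
Frame 2: STRIKE. 10 + next two rolls (8+2) = 20. Cumulative: 27
Frame 3: SPARE (8+2=10). 10 + next roll (10) = 20. Cumulative: 47
Frame 4: STRIKE. 10 + next two rolls (2+8) = 20. Cumulative: 67
Frame 5: SPARE (2+8=10). 10 + next roll (9) = 19. Cumulative: 86
Frame 6: OPEN (9+0=9). Cumulative: 95
Frame 7: OPEN (9+0=9). Cumulative: 104
Frame 8: OPEN (5+1=6). Cumulative: 110
Frame 9: OPEN (1+3=4). Cumulative: 114
Frame 10: SPARE. Sum of all frame-10 rolls (3+7+8) = 18. Cumulative: 132

Answer: 132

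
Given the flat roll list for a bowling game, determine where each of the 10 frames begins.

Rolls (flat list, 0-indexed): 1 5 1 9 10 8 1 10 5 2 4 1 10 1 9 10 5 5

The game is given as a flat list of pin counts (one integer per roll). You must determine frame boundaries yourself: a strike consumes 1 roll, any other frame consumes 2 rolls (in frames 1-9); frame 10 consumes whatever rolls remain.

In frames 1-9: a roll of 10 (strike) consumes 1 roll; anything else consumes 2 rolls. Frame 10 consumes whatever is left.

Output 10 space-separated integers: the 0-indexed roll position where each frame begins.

Frame 1 starts at roll index 0: rolls=1,5 (sum=6), consumes 2 rolls
Frame 2 starts at roll index 2: rolls=1,9 (sum=10), consumes 2 rolls
Frame 3 starts at roll index 4: roll=10 (strike), consumes 1 roll
Frame 4 starts at roll index 5: rolls=8,1 (sum=9), consumes 2 rolls
Frame 5 starts at roll index 7: roll=10 (strike), consumes 1 roll
Frame 6 starts at roll index 8: rolls=5,2 (sum=7), consumes 2 rolls
Frame 7 starts at roll index 10: rolls=4,1 (sum=5), consumes 2 rolls
Frame 8 starts at roll index 12: roll=10 (strike), consumes 1 roll
Frame 9 starts at roll index 13: rolls=1,9 (sum=10), consumes 2 rolls
Frame 10 starts at roll index 15: 3 remaining rolls

Answer: 0 2 4 5 7 8 10 12 13 15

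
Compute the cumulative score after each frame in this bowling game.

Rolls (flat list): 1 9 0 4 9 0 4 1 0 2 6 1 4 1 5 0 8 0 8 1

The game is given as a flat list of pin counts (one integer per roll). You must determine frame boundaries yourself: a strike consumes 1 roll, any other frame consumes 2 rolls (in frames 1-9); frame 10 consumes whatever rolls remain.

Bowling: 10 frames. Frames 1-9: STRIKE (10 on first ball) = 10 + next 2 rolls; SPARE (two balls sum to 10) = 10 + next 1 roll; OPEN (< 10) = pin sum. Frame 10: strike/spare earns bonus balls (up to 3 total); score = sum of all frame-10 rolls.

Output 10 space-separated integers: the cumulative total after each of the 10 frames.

Answer: 10 14 23 28 30 37 42 47 55 64

Derivation:
Frame 1: SPARE (1+9=10). 10 + next roll (0) = 10. Cumulative: 10
Frame 2: OPEN (0+4=4). Cumulative: 14
Frame 3: OPEN (9+0=9). Cumulative: 23
Frame 4: OPEN (4+1=5). Cumulative: 28
Frame 5: OPEN (0+2=2). Cumulative: 30
Frame 6: OPEN (6+1=7). Cumulative: 37
Frame 7: OPEN (4+1=5). Cumulative: 42
Frame 8: OPEN (5+0=5). Cumulative: 47
Frame 9: OPEN (8+0=8). Cumulative: 55
Frame 10: OPEN. Sum of all frame-10 rolls (8+1) = 9. Cumulative: 64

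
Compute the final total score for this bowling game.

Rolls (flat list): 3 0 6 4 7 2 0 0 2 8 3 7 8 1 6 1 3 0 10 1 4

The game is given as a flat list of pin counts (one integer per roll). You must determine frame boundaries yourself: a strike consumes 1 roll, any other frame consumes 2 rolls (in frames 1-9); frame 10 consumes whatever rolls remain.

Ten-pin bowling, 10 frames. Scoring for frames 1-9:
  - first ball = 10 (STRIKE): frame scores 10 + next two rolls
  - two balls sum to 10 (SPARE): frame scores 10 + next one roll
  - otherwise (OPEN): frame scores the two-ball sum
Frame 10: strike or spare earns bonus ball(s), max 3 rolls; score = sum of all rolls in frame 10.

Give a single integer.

Frame 1: OPEN (3+0=3). Cumulative: 3
Frame 2: SPARE (6+4=10). 10 + next roll (7) = 17. Cumulative: 20
Frame 3: OPEN (7+2=9). Cumulative: 29
Frame 4: OPEN (0+0=0). Cumulative: 29
Frame 5: SPARE (2+8=10). 10 + next roll (3) = 13. Cumulative: 42
Frame 6: SPARE (3+7=10). 10 + next roll (8) = 18. Cumulative: 60
Frame 7: OPEN (8+1=9). Cumulative: 69
Frame 8: OPEN (6+1=7). Cumulative: 76
Frame 9: OPEN (3+0=3). Cumulative: 79
Frame 10: STRIKE. Sum of all frame-10 rolls (10+1+4) = 15. Cumulative: 94

Answer: 94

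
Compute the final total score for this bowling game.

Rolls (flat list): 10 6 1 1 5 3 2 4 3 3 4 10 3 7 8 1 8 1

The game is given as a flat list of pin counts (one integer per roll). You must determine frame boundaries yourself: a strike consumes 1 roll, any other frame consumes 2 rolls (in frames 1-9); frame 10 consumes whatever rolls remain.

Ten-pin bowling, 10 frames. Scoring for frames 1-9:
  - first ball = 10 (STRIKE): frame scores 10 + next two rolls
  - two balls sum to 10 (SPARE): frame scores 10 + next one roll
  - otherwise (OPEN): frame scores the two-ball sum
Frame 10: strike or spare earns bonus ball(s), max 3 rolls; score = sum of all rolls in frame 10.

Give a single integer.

Frame 1: STRIKE. 10 + next two rolls (6+1) = 17. Cumulative: 17
Frame 2: OPEN (6+1=7). Cumulative: 24
Frame 3: OPEN (1+5=6). Cumulative: 30
Frame 4: OPEN (3+2=5). Cumulative: 35
Frame 5: OPEN (4+3=7). Cumulative: 42
Frame 6: OPEN (3+4=7). Cumulative: 49
Frame 7: STRIKE. 10 + next two rolls (3+7) = 20. Cumulative: 69
Frame 8: SPARE (3+7=10). 10 + next roll (8) = 18. Cumulative: 87
Frame 9: OPEN (8+1=9). Cumulative: 96
Frame 10: OPEN. Sum of all frame-10 rolls (8+1) = 9. Cumulative: 105

Answer: 105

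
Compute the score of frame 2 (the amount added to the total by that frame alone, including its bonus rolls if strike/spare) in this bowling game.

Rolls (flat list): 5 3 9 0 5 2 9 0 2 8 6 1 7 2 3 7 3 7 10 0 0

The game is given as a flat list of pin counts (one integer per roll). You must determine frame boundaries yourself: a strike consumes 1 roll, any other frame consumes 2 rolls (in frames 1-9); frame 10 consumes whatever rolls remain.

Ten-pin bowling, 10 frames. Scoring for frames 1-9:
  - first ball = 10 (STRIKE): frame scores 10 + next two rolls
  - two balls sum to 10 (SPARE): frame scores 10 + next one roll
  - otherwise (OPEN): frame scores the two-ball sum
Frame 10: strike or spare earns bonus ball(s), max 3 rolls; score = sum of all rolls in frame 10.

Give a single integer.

Frame 1: OPEN (5+3=8). Cumulative: 8
Frame 2: OPEN (9+0=9). Cumulative: 17
Frame 3: OPEN (5+2=7). Cumulative: 24
Frame 4: OPEN (9+0=9). Cumulative: 33

Answer: 9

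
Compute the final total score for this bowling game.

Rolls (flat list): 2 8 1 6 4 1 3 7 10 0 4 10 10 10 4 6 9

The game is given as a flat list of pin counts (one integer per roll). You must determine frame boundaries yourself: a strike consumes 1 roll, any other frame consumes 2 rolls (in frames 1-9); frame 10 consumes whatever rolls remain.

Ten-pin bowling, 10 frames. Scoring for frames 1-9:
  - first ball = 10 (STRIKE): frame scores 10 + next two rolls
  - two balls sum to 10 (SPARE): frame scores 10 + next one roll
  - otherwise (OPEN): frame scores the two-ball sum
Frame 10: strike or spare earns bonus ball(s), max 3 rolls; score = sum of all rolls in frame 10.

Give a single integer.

Answer: 154

Derivation:
Frame 1: SPARE (2+8=10). 10 + next roll (1) = 11. Cumulative: 11
Frame 2: OPEN (1+6=7). Cumulative: 18
Frame 3: OPEN (4+1=5). Cumulative: 23
Frame 4: SPARE (3+7=10). 10 + next roll (10) = 20. Cumulative: 43
Frame 5: STRIKE. 10 + next two rolls (0+4) = 14. Cumulative: 57
Frame 6: OPEN (0+4=4). Cumulative: 61
Frame 7: STRIKE. 10 + next two rolls (10+10) = 30. Cumulative: 91
Frame 8: STRIKE. 10 + next two rolls (10+4) = 24. Cumulative: 115
Frame 9: STRIKE. 10 + next two rolls (4+6) = 20. Cumulative: 135
Frame 10: SPARE. Sum of all frame-10 rolls (4+6+9) = 19. Cumulative: 154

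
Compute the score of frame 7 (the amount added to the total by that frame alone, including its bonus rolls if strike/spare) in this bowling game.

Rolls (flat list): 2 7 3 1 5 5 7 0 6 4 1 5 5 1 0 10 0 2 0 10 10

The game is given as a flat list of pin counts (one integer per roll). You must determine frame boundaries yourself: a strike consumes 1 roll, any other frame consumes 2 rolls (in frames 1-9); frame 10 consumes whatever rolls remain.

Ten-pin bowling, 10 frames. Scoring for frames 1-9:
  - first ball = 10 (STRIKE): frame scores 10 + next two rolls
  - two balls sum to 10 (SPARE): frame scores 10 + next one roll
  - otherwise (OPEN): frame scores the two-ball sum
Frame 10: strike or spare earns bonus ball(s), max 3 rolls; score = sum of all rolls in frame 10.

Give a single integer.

Answer: 6

Derivation:
Frame 1: OPEN (2+7=9). Cumulative: 9
Frame 2: OPEN (3+1=4). Cumulative: 13
Frame 3: SPARE (5+5=10). 10 + next roll (7) = 17. Cumulative: 30
Frame 4: OPEN (7+0=7). Cumulative: 37
Frame 5: SPARE (6+4=10). 10 + next roll (1) = 11. Cumulative: 48
Frame 6: OPEN (1+5=6). Cumulative: 54
Frame 7: OPEN (5+1=6). Cumulative: 60
Frame 8: SPARE (0+10=10). 10 + next roll (0) = 10. Cumulative: 70
Frame 9: OPEN (0+2=2). Cumulative: 72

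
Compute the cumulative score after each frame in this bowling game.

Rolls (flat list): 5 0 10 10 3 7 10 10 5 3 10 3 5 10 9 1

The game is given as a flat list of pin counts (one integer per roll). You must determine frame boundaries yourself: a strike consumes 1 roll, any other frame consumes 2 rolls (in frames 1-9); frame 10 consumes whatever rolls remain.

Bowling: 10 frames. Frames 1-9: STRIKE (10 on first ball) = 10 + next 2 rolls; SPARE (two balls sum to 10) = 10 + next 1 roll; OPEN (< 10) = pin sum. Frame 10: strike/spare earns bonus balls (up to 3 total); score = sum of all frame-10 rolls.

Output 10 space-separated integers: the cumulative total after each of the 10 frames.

Answer: 5 28 48 68 93 111 119 137 145 165

Derivation:
Frame 1: OPEN (5+0=5). Cumulative: 5
Frame 2: STRIKE. 10 + next two rolls (10+3) = 23. Cumulative: 28
Frame 3: STRIKE. 10 + next two rolls (3+7) = 20. Cumulative: 48
Frame 4: SPARE (3+7=10). 10 + next roll (10) = 20. Cumulative: 68
Frame 5: STRIKE. 10 + next two rolls (10+5) = 25. Cumulative: 93
Frame 6: STRIKE. 10 + next two rolls (5+3) = 18. Cumulative: 111
Frame 7: OPEN (5+3=8). Cumulative: 119
Frame 8: STRIKE. 10 + next two rolls (3+5) = 18. Cumulative: 137
Frame 9: OPEN (3+5=8). Cumulative: 145
Frame 10: STRIKE. Sum of all frame-10 rolls (10+9+1) = 20. Cumulative: 165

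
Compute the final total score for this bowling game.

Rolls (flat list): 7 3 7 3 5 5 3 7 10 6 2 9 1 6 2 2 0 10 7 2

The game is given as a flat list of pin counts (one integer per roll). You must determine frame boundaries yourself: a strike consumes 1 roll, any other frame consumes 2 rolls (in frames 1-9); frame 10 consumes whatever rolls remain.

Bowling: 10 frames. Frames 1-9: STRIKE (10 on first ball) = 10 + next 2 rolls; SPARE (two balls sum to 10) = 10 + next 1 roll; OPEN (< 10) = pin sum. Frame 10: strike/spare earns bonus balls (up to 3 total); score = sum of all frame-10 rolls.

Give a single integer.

Answer: 136

Derivation:
Frame 1: SPARE (7+3=10). 10 + next roll (7) = 17. Cumulative: 17
Frame 2: SPARE (7+3=10). 10 + next roll (5) = 15. Cumulative: 32
Frame 3: SPARE (5+5=10). 10 + next roll (3) = 13. Cumulative: 45
Frame 4: SPARE (3+7=10). 10 + next roll (10) = 20. Cumulative: 65
Frame 5: STRIKE. 10 + next two rolls (6+2) = 18. Cumulative: 83
Frame 6: OPEN (6+2=8). Cumulative: 91
Frame 7: SPARE (9+1=10). 10 + next roll (6) = 16. Cumulative: 107
Frame 8: OPEN (6+2=8). Cumulative: 115
Frame 9: OPEN (2+0=2). Cumulative: 117
Frame 10: STRIKE. Sum of all frame-10 rolls (10+7+2) = 19. Cumulative: 136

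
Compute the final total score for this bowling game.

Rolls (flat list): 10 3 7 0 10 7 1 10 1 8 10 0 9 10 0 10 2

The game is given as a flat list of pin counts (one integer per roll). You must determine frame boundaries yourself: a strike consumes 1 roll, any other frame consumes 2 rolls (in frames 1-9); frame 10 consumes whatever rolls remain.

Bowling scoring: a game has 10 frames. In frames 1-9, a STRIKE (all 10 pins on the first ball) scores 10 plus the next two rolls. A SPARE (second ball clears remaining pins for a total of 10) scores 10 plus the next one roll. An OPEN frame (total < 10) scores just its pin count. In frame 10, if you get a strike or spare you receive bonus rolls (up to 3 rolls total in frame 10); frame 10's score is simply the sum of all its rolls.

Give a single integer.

Frame 1: STRIKE. 10 + next two rolls (3+7) = 20. Cumulative: 20
Frame 2: SPARE (3+7=10). 10 + next roll (0) = 10. Cumulative: 30
Frame 3: SPARE (0+10=10). 10 + next roll (7) = 17. Cumulative: 47
Frame 4: OPEN (7+1=8). Cumulative: 55
Frame 5: STRIKE. 10 + next two rolls (1+8) = 19. Cumulative: 74
Frame 6: OPEN (1+8=9). Cumulative: 83
Frame 7: STRIKE. 10 + next two rolls (0+9) = 19. Cumulative: 102
Frame 8: OPEN (0+9=9). Cumulative: 111
Frame 9: STRIKE. 10 + next two rolls (0+10) = 20. Cumulative: 131
Frame 10: SPARE. Sum of all frame-10 rolls (0+10+2) = 12. Cumulative: 143

Answer: 143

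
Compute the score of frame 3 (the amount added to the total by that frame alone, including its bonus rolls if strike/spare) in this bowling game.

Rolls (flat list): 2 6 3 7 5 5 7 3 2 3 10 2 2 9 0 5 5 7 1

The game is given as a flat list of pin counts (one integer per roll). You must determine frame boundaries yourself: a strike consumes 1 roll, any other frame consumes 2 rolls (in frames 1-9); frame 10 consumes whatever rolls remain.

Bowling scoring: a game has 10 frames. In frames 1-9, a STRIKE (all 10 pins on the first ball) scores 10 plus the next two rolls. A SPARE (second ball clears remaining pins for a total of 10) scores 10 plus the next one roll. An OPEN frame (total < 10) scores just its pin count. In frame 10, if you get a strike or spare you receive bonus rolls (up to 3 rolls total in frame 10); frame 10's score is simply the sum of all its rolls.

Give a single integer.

Answer: 17

Derivation:
Frame 1: OPEN (2+6=8). Cumulative: 8
Frame 2: SPARE (3+7=10). 10 + next roll (5) = 15. Cumulative: 23
Frame 3: SPARE (5+5=10). 10 + next roll (7) = 17. Cumulative: 40
Frame 4: SPARE (7+3=10). 10 + next roll (2) = 12. Cumulative: 52
Frame 5: OPEN (2+3=5). Cumulative: 57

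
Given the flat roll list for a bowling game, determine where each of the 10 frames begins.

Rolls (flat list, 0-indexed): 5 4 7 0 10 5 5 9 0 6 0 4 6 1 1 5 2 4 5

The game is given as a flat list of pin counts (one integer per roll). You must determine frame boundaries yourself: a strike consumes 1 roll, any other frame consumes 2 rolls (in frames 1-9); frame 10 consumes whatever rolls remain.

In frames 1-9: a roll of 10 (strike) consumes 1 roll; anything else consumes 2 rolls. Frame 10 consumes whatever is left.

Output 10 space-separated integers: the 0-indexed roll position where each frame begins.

Answer: 0 2 4 5 7 9 11 13 15 17

Derivation:
Frame 1 starts at roll index 0: rolls=5,4 (sum=9), consumes 2 rolls
Frame 2 starts at roll index 2: rolls=7,0 (sum=7), consumes 2 rolls
Frame 3 starts at roll index 4: roll=10 (strike), consumes 1 roll
Frame 4 starts at roll index 5: rolls=5,5 (sum=10), consumes 2 rolls
Frame 5 starts at roll index 7: rolls=9,0 (sum=9), consumes 2 rolls
Frame 6 starts at roll index 9: rolls=6,0 (sum=6), consumes 2 rolls
Frame 7 starts at roll index 11: rolls=4,6 (sum=10), consumes 2 rolls
Frame 8 starts at roll index 13: rolls=1,1 (sum=2), consumes 2 rolls
Frame 9 starts at roll index 15: rolls=5,2 (sum=7), consumes 2 rolls
Frame 10 starts at roll index 17: 2 remaining rolls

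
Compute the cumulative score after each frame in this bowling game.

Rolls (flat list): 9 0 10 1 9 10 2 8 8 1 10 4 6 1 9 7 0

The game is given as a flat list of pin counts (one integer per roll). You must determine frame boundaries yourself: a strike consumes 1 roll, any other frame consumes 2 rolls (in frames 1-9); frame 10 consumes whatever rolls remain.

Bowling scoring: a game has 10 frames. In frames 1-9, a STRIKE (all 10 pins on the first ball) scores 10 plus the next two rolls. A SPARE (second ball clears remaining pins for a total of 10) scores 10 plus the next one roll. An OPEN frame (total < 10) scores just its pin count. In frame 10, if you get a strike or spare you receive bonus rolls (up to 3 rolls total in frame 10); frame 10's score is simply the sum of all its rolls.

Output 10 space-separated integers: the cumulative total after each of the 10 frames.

Answer: 9 29 49 69 87 96 116 127 144 151

Derivation:
Frame 1: OPEN (9+0=9). Cumulative: 9
Frame 2: STRIKE. 10 + next two rolls (1+9) = 20. Cumulative: 29
Frame 3: SPARE (1+9=10). 10 + next roll (10) = 20. Cumulative: 49
Frame 4: STRIKE. 10 + next two rolls (2+8) = 20. Cumulative: 69
Frame 5: SPARE (2+8=10). 10 + next roll (8) = 18. Cumulative: 87
Frame 6: OPEN (8+1=9). Cumulative: 96
Frame 7: STRIKE. 10 + next two rolls (4+6) = 20. Cumulative: 116
Frame 8: SPARE (4+6=10). 10 + next roll (1) = 11. Cumulative: 127
Frame 9: SPARE (1+9=10). 10 + next roll (7) = 17. Cumulative: 144
Frame 10: OPEN. Sum of all frame-10 rolls (7+0) = 7. Cumulative: 151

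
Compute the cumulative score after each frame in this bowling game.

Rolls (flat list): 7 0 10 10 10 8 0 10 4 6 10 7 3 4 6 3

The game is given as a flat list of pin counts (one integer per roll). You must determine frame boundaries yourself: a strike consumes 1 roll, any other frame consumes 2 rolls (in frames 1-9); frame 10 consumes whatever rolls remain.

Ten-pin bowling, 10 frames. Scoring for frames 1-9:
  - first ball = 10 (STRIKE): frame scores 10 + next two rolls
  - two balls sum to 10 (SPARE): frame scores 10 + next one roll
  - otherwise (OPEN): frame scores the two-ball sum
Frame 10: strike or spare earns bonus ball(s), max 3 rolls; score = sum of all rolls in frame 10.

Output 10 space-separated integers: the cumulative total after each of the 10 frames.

Frame 1: OPEN (7+0=7). Cumulative: 7
Frame 2: STRIKE. 10 + next two rolls (10+10) = 30. Cumulative: 37
Frame 3: STRIKE. 10 + next two rolls (10+8) = 28. Cumulative: 65
Frame 4: STRIKE. 10 + next two rolls (8+0) = 18. Cumulative: 83
Frame 5: OPEN (8+0=8). Cumulative: 91
Frame 6: STRIKE. 10 + next two rolls (4+6) = 20. Cumulative: 111
Frame 7: SPARE (4+6=10). 10 + next roll (10) = 20. Cumulative: 131
Frame 8: STRIKE. 10 + next two rolls (7+3) = 20. Cumulative: 151
Frame 9: SPARE (7+3=10). 10 + next roll (4) = 14. Cumulative: 165
Frame 10: SPARE. Sum of all frame-10 rolls (4+6+3) = 13. Cumulative: 178

Answer: 7 37 65 83 91 111 131 151 165 178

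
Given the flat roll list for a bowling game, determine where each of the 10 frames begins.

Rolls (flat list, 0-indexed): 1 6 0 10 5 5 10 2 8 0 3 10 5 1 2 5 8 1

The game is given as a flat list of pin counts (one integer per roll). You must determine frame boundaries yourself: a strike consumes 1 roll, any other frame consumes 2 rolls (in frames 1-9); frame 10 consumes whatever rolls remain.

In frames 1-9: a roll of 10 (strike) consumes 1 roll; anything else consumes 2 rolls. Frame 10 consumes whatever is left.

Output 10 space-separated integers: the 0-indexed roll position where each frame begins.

Answer: 0 2 4 6 7 9 11 12 14 16

Derivation:
Frame 1 starts at roll index 0: rolls=1,6 (sum=7), consumes 2 rolls
Frame 2 starts at roll index 2: rolls=0,10 (sum=10), consumes 2 rolls
Frame 3 starts at roll index 4: rolls=5,5 (sum=10), consumes 2 rolls
Frame 4 starts at roll index 6: roll=10 (strike), consumes 1 roll
Frame 5 starts at roll index 7: rolls=2,8 (sum=10), consumes 2 rolls
Frame 6 starts at roll index 9: rolls=0,3 (sum=3), consumes 2 rolls
Frame 7 starts at roll index 11: roll=10 (strike), consumes 1 roll
Frame 8 starts at roll index 12: rolls=5,1 (sum=6), consumes 2 rolls
Frame 9 starts at roll index 14: rolls=2,5 (sum=7), consumes 2 rolls
Frame 10 starts at roll index 16: 2 remaining rolls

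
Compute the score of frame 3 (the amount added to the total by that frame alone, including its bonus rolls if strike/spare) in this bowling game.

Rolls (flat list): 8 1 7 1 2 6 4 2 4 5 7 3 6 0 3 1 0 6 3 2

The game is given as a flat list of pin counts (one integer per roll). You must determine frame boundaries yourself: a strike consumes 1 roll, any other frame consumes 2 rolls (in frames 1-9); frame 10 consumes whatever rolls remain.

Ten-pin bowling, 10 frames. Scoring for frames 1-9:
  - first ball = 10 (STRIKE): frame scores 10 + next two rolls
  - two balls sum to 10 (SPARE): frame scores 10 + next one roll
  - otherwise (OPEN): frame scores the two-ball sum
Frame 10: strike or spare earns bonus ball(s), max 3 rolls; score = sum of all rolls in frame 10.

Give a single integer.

Frame 1: OPEN (8+1=9). Cumulative: 9
Frame 2: OPEN (7+1=8). Cumulative: 17
Frame 3: OPEN (2+6=8). Cumulative: 25
Frame 4: OPEN (4+2=6). Cumulative: 31
Frame 5: OPEN (4+5=9). Cumulative: 40

Answer: 8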